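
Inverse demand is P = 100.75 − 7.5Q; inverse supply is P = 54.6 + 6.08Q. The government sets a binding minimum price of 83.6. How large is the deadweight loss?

8.39

Competitive equilibrium: 100.75 − 7.5Q = 54.6 + 6.08Q → Q* = 3.3984, P* = 75.2622.
At the floor P = 83.6, quantity demanded = (100.75 − 83.6)/7.5 = 2.2867.
Sellers' marginal cost at Q' = 2.2867: 54.6 + 6.08·2.2867 = 68.5031.
ΔQ = 3.3984 − 2.2867 = 1.1117; wedge = 83.6 − 68.5031 = 15.0969.
Welfare loss = ½ × 1.1117 × 15.0969 = 8.39.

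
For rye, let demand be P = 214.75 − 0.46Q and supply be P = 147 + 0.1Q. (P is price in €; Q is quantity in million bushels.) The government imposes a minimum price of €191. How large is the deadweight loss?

€1346.70 million

Competitive equilibrium: 214.75 − 0.46Q = 147 + 0.1Q → Q* = 120.98214, P* = 159.09821.
At the floor P = 191, quantity demanded = (214.75 − 191)/0.46 = 51.63043.
Sellers' marginal cost at Q' = 51.63043: 147 + 0.1·51.63043 = 152.16304.
ΔQ = 120.98214 − 51.63043 = 69.35171; wedge = 191 − 152.16304 = 38.83696.
Deadweight loss = ½ × 69.35171 × 38.83696 = €1346.70 million.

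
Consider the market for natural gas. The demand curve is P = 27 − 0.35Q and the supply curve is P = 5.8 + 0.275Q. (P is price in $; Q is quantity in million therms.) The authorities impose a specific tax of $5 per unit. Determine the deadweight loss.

$20 million

Competitive equilibrium: 27 − 0.35Q = 5.8 + 0.275Q → Q* = 33.92, P* = 15.128.
With the tax, the buyer price exceeds the seller price by 5: (27 − 0.35Q) − (5.8 + 0.275Q) = 5 → Q' = 25.92.
ΔQ = 33.92 − 25.92 = 8; the wedge equals the tax, 5.
Deadweight loss = ½ × 8 × 5 = $20 million.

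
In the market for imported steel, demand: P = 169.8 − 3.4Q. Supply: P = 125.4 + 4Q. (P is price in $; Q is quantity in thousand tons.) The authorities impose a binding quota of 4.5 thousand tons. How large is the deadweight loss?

$8.325 thousand

Competitive equilibrium: 169.8 − 3.4Q = 125.4 + 4Q → Q* = 6, P* = 149.4.
At Q = 4.5: demand price = 169.8 − 3.4·4.5 = 154.5; supply price = 125.4 + 4·4.5 = 143.4.
ΔQ = 6 − 4.5 = 1.5; wedge = 154.5 − 143.4 = 11.1.
Deadweight loss = ½ × 1.5 × 11.1 = $8.325 thousand.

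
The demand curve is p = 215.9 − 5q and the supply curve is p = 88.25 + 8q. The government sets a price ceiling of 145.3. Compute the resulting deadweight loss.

Competitive equilibrium: 215.9 − 5q = 88.25 + 8q → q* = 9.8192, p* = 166.8038.
At the ceiling p = 145.3, quantity supplied = (145.3 − 88.25)/8 = 7.1313.
Willingness to pay at q' = 7.1313: 215.9 − 5·7.1313 = 180.2435.
Δq = 9.8192 − 7.1313 = 2.6879; wedge = 180.2435 − 145.3 = 34.9435.
Deadweight loss = ½ × 2.6879 × 34.9435 = 46.96.

46.96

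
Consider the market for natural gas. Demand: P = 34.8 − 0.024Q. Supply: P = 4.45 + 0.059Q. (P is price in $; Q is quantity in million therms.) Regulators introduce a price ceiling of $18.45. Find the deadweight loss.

Competitive equilibrium: 34.8 − 0.024Q = 4.45 + 0.059Q → Q* = 365.6627, P* = 26.0241.
At the ceiling P = 18.45, quantity supplied = (18.45 − 4.45)/0.059 = 237.2881.
Willingness to pay at Q' = 237.2881: 34.8 − 0.024·237.2881 = 29.1051.
ΔQ = 365.6627 − 237.2881 = 128.3746; wedge = 29.1051 − 18.45 = 10.6551.
Deadweight loss = ½ × 128.3746 × 10.6551 = $683.92 million.

$683.92 million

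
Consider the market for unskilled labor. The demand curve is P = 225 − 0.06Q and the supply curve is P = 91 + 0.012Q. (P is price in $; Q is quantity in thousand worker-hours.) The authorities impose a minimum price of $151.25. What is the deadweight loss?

$14376.74 thousand

Competitive equilibrium: 225 − 0.06Q = 91 + 0.012Q → Q* = 1861.1111, P* = 113.3333.
At the floor P = 151.25, quantity demanded = (225 − 151.25)/0.06 = 1229.1667.
Sellers' marginal cost at Q' = 1229.1667: 91 + 0.012·1229.1667 = 105.75.
ΔQ = 1861.1111 − 1229.1667 = 631.9444; wedge = 151.25 − 105.75 = 45.5.
Deadweight loss = ½ × 631.9444 × 45.5 = $14376.74 thousand.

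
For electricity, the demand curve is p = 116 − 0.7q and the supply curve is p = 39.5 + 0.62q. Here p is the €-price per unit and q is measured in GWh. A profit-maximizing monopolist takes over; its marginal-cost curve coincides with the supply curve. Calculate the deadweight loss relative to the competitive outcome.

€266.20

Competitive equilibrium: 116 − 0.7q = 39.5 + 0.62q → q* = 57.9545, p* = 75.4318.
Marginal revenue: MR = 116 − 1.4q. Set MR = MC: 116 − 1.4q = 39.5 + 0.62q → q_m = 37.8713.
Price p_m = 116 − 0.7·37.8713 = 89.4901; MC(q_m) = 39.5 + 0.62·37.8713 = 62.9802.
Competitive q* = 57.9545, so Δq = 20.0832; wedge = 89.4901 − 62.9802 = 26.5099.
The triangle = ½ × 20.0832 × 26.5099 = €266.20.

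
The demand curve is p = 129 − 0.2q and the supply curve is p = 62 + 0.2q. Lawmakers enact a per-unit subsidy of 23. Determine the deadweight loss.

Competitive equilibrium: 129 − 0.2q = 62 + 0.2q → q* = 167.5, p* = 95.5.
The subsidy lowers effective supply by 23: p = 39 + 0.2q.
New quantity: 129 − 0.2q = 39 + 0.2q → q' = 225.
Overproduction Δq = 225 − 167.5 = 57.5; wedge = subsidy = 23.
Welfare loss = ½ × 57.5 × 23 = 661.25.

661.25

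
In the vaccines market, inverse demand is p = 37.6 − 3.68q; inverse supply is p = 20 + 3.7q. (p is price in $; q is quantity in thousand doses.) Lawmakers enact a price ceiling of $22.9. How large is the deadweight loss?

$9.46 thousand

Competitive equilibrium: 37.6 − 3.68q = 20 + 3.7q → q* = 2.3848, p* = 28.8238.
At the ceiling p = 22.9, quantity supplied = (22.9 − 20)/3.7 = 0.7838.
Willingness to pay at q' = 0.7838: 37.6 − 3.68·0.7838 = 34.7156.
Δq = 2.3848 − 0.7838 = 1.601; wedge = 34.7156 − 22.9 = 11.8156.
DWL = ½ × 1.601 × 11.8156 = $9.46 thousand.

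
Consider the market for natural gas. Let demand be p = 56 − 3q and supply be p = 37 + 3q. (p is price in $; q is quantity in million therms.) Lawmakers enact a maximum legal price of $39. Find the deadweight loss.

Competitive equilibrium: 56 − 3q = 37 + 3q → q* = 3.1667, p* = 46.5.
At the ceiling p = 39, quantity supplied = (39 − 37)/3 = 0.6667.
Willingness to pay at q' = 0.6667: 56 − 3·0.6667 = 53.9999.
Δq = 3.1667 − 0.6667 = 2.5; wedge = 53.9999 − 39 = 14.9999.
Welfare loss = ½ × 2.5 × 14.9999 = $18.75 million.

$18.75 million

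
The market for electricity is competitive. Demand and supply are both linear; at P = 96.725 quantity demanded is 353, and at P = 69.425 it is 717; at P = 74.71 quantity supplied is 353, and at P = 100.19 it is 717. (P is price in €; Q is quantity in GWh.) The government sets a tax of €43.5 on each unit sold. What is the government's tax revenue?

€8910

Demand slope = (69.425 − 96.725)/(717 − 353) = −0.075, so P = 123.2 − 0.075Q.
Supply slope = (100.19 − 74.71)/(717 − 353) = 0.07, so P = 50 + 0.07Q.
Competitive equilibrium: 123.2 − 0.075Q = 50 + 0.07Q → Q* = 504.8276, P* = 85.3379.
With the tax, the buyer price exceeds the seller price by 43.5: (123.2 − 0.075Q) − (50 + 0.07Q) = 43.5 → Q' = 204.8276.
Tax revenue = 43.5 × 204.8276 = €8910.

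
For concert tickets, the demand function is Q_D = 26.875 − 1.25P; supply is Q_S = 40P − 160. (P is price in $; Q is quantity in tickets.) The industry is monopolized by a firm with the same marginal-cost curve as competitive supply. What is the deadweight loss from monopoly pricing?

In inverse form: demand P = 21.5 − 0.8Q, supply P = 4 + 0.025Q.
Competitive equilibrium: 21.5 − 0.8Q = 4 + 0.025Q → Q* = 21.2121, P* = 4.5303.
Marginal revenue: MR = 21.5 − 1.6Q. Set MR = MC: 21.5 − 1.6Q = 4 + 0.025Q → Q_m = 10.7692.
Price P_m = 21.5 − 0.8·10.7692 = 12.8846; MC(Q_m) = 4 + 0.025·10.7692 = 4.2692.
Competitive Q* = 21.2121, so ΔQ = 10.4429; wedge = 12.8846 − 4.2692 = 8.6154.
Welfare loss = ½ × 10.4429 × 8.6154 = $44.98.

$44.98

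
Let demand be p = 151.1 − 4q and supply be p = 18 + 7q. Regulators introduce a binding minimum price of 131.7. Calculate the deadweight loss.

Competitive equilibrium: 151.1 − 4q = 18 + 7q → q* = 12.1, p* = 102.7.
At the floor p = 131.7, quantity demanded = (151.1 − 131.7)/4 = 4.85.
Sellers' marginal cost at q' = 4.85: 18 + 7·4.85 = 51.95.
Δq = 12.1 − 4.85 = 7.25; wedge = 131.7 − 51.95 = 79.75.
The triangle = ½ × 7.25 × 79.75 = 289.09.

289.09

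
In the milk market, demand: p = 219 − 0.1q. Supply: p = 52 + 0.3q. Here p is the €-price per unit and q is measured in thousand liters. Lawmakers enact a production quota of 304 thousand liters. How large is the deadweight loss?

€2576.45 thousand

Competitive equilibrium: 219 − 0.1q = 52 + 0.3q → q* = 417.5, p* = 177.25.
At q = 304: demand price = 219 − 0.1·304 = 188.6; supply price = 52 + 0.3·304 = 143.2.
Δq = 417.5 − 304 = 113.5; wedge = 188.6 − 143.2 = 45.4.
Welfare loss = ½ × 113.5 × 45.4 = €2576.45 thousand.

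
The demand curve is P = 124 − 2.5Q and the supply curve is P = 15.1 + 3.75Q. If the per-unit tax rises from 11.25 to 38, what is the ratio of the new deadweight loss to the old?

11.409

Competitive equilibrium: 124 − 2.5Q = 15.1 + 3.75Q → Q* = 17.424, P* = 80.44.
For a per-unit tax t: ΔQ = t/6.25, so DWL = ½·t·(t/6.25) = t²/12.5.
At t = 11.25: DWL = 10.125. At t = 38: DWL = 115.52.
Ratio = (38/11.25)² = 11.409.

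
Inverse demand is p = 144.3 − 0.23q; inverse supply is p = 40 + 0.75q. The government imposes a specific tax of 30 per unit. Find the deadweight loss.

459.18

Competitive equilibrium: 144.3 − 0.23q = 40 + 0.75q → q* = 106.4286, p* = 119.8214.
With the tax, the buyer price exceeds the seller price by 30: (144.3 − 0.23q) − (40 + 0.75q) = 30 → q' = 75.8163.
Δq = 106.4286 − 75.8163 = 30.6123; the wedge equals the tax, 30.
The triangle = ½ × 30.6123 × 30 = 459.18.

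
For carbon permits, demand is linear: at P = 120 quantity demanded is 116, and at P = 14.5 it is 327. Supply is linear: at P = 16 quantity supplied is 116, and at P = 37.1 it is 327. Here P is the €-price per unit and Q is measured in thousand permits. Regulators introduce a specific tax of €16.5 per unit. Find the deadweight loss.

€226.875 thousand

Demand slope = (14.5 − 120)/(327 − 116) = −0.5, so P = 178 − 0.5Q.
Supply slope = (37.1 − 16)/(327 − 116) = 0.1, so P = 4.4 + 0.1Q.
Competitive equilibrium: 178 − 0.5Q = 4.4 + 0.1Q → Q* = 289.3333, P* = 33.3333.
With the tax, the buyer price exceeds the seller price by 16.5: (178 − 0.5Q) − (4.4 + 0.1Q) = 16.5 → Q' = 261.8333.
ΔQ = 289.3333 − 261.8333 = 27.5; the wedge equals the tax, 16.5.
Welfare loss = ½ × 27.5 × 16.5 = €226.875 thousand.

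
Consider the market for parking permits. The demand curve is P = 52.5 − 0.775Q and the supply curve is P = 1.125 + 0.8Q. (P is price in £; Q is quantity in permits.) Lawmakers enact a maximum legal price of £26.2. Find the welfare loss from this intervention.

Competitive equilibrium: 52.5 − 0.775Q = 1.125 + 0.8Q → Q* = 32.619, P* = 27.2202.
At the ceiling P = 26.2, quantity supplied = (26.2 − 1.125)/0.8 = 31.3438.
Willingness to pay at Q' = 31.3438: 52.5 − 0.775·31.3438 = 28.2086.
ΔQ = 32.619 − 31.3438 = 1.2752; wedge = 28.2086 − 26.2 = 2.0086.
Welfare loss = ½ × 1.2752 × 2.0086 = £1.28.

£1.28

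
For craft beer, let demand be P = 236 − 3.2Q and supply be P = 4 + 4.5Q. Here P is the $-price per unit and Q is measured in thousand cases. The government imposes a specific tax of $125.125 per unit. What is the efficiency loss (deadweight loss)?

Competitive equilibrium: 236 − 3.2Q = 4 + 4.5Q → Q* = 30.1299, P* = 139.5844.
With the tax, the buyer price exceeds the seller price by 125.125: (236 − 3.2Q) − (4 + 4.5Q) = 125.125 → Q' = 13.8799.
ΔQ = 30.1299 − 13.8799 = 16.25; the wedge equals the tax, 125.125.
DWL = ½ × 16.25 × 125.125 = $1016.64 thousand.

$1016.64 thousand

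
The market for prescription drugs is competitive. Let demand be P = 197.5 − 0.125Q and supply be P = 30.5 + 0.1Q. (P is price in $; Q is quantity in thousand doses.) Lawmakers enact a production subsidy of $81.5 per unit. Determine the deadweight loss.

Competitive equilibrium: 197.5 − 0.125Q = 30.5 + 0.1Q → Q* = 742.22222, P* = 104.72222.
The subsidy lowers effective supply by 81.5: P = 0.1Q − 51.
New quantity: 197.5 − 0.125Q = 0.1Q − 51 → Q' = 1104.44444.
Overproduction ΔQ = 1104.44444 − 742.22222 = 362.22222; wedge = subsidy = 81.5.
Deadweight loss = ½ × 362.22222 × 81.5 = $14760.56 thousand.

$14760.56 thousand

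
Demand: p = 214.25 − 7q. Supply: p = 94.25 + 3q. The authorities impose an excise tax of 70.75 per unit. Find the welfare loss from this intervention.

250.28

Competitive equilibrium: 214.25 − 7q = 94.25 + 3q → q* = 12, p* = 130.25.
With the tax, the buyer price exceeds the seller price by 70.75: (214.25 − 7q) − (94.25 + 3q) = 70.75 → q' = 4.925.
Δq = 12 − 4.925 = 7.075; the wedge equals the tax, 70.75.
Deadweight loss = ½ × 7.075 × 70.75 = 250.28.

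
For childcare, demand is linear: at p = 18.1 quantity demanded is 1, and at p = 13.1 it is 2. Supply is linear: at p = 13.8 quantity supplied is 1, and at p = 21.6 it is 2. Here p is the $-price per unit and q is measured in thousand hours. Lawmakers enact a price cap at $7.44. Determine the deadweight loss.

$8.48 thousand

Demand slope = (13.1 − 18.1)/(2 − 1) = −5, so p = 23.1 − 5q.
Supply slope = (21.6 − 13.8)/(2 − 1) = 7.8, so p = 6 + 7.8q.
Competitive equilibrium: 23.1 − 5q = 6 + 7.8q → q* = 1.3359, p* = 16.4203.
At the ceiling p = 7.44, quantity supplied = (7.44 − 6)/7.8 = 0.1846.
Willingness to pay at q' = 0.1846: 23.1 − 5·0.1846 = 22.177.
Δq = 1.3359 − 0.1846 = 1.1513; wedge = 22.177 − 7.44 = 14.737.
The triangle = ½ × 1.1513 × 14.737 = $8.48 thousand.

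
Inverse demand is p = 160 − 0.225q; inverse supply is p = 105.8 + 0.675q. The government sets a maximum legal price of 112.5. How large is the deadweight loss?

Competitive equilibrium: 160 − 0.225q = 105.8 + 0.675q → q* = 60.2222, p* = 146.45.
At the ceiling p = 112.5, quantity supplied = (112.5 − 105.8)/0.675 = 9.9259.
Willingness to pay at q' = 9.9259: 160 − 0.225·9.9259 = 157.7667.
Δq = 60.2222 − 9.9259 = 50.2963; wedge = 157.7667 − 112.5 = 45.2667.
The triangle = ½ × 50.2963 × 45.2667 = 1138.37.

1138.37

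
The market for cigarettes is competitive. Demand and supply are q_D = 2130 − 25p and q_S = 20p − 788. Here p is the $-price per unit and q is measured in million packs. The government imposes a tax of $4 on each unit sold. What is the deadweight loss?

In inverse form: demand p = 85.2 − 0.04q, supply p = 39.4 + 0.05q.
Competitive equilibrium: 85.2 − 0.04q = 39.4 + 0.05q → q* = 508.8889, p* = 64.8444.
With the tax, the buyer price exceeds the seller price by 4: (85.2 − 0.04q) − (39.4 + 0.05q) = 4 → q' = 464.4444.
Δq = 508.8889 − 464.4444 = 44.4445; the wedge equals the tax, 4.
DWL = ½ × 44.4445 × 4 = $88.89 million.

$88.89 million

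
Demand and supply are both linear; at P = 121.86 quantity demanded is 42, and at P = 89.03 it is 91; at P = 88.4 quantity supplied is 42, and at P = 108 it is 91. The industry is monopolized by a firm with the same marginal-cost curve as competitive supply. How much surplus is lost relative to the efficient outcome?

Demand slope = (89.03 − 121.86)/(91 − 42) = −0.67, so P = 150 − 0.67Q.
Supply slope = (108 − 88.4)/(91 − 42) = 0.4, so P = 71.6 + 0.4Q.
Competitive equilibrium: 150 − 0.67Q = 71.6 + 0.4Q → Q* = 73.271, P* = 100.9084.
Marginal revenue: MR = 150 − 1.34Q. Set MR = MC: 150 − 1.34Q = 71.6 + 0.4Q → Q_m = 45.0575.
Price P_m = 150 − 0.67·45.0575 = 119.8115; MC(Q_m) = 71.6 + 0.4·45.0575 = 89.623.
Competitive Q* = 73.271, so ΔQ = 28.2135; wedge = 119.8115 − 89.623 = 30.1885.
DWL = ½ × 28.2135 × 30.1885 = 425.86.

425.86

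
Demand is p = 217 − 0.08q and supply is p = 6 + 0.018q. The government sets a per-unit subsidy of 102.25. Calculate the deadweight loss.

Competitive equilibrium: 217 − 0.08q = 6 + 0.018q → q* = 2153.0612, p* = 44.7551.
The subsidy lowers effective supply by 102.25: p = 0.018q − 96.25.
New quantity: 217 − 0.08q = 0.018q − 96.25 → q' = 3196.4286.
Overproduction Δq = 3196.4286 − 2153.0612 = 1043.3674; wedge = subsidy = 102.25.
Welfare loss = ½ × 1043.3674 × 102.25 = 53342.16.

53342.16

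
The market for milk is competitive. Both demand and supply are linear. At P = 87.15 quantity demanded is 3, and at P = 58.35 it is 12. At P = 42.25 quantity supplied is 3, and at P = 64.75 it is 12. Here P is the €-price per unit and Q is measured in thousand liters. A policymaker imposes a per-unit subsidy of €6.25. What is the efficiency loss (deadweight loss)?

€3.43 thousand

Demand slope = (58.35 − 87.15)/(12 − 3) = −3.2, so P = 96.75 − 3.2Q.
Supply slope = (64.75 − 42.25)/(12 − 3) = 2.5, so P = 34.75 + 2.5Q.
Competitive equilibrium: 96.75 − 3.2Q = 34.75 + 2.5Q → Q* = 10.8772, P* = 61.943.
The subsidy lowers effective supply by 6.25: P = 28.5 + 2.5Q.
New quantity: 96.75 − 3.2Q = 28.5 + 2.5Q → Q' = 11.9737.
Overproduction ΔQ = 11.9737 − 10.8772 = 1.0965; wedge = subsidy = 6.25.
DWL = ½ × 1.0965 × 6.25 = €3.43 thousand.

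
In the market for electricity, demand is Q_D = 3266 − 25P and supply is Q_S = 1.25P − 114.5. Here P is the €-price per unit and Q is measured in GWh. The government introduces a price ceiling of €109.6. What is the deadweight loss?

€241.44

In inverse form: demand P = 130.64 − 0.04Q, supply P = 91.6 + 0.8Q.
Competitive equilibrium: 130.64 − 0.04Q = 91.6 + 0.8Q → Q* = 46.4762, P* = 128.781.
At the ceiling P = 109.6, quantity supplied = (109.6 − 91.6)/0.8 = 22.5.
Willingness to pay at Q' = 22.5: 130.64 − 0.04·22.5 = 129.74.
ΔQ = 46.4762 − 22.5 = 23.9762; wedge = 129.74 − 109.6 = 20.14.
Welfare loss = ½ × 23.9762 × 20.14 = €241.44.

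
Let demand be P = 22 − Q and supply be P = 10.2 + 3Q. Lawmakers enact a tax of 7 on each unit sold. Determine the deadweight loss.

6.125

Competitive equilibrium: 22 − Q = 10.2 + 3Q → Q* = 2.95, P* = 19.05.
With the tax, the buyer price exceeds the seller price by 7: (22 − Q) − (10.2 + 3Q) = 7 → Q' = 1.2.
ΔQ = 2.95 − 1.2 = 1.75; the wedge equals the tax, 7.
The triangle = ½ × 1.75 × 7 = 6.125.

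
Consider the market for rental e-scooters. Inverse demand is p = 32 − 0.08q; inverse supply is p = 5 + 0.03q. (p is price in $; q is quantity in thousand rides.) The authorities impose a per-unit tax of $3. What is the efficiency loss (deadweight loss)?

Competitive equilibrium: 32 − 0.08q = 5 + 0.03q → q* = 245.4545, p* = 12.3636.
With the tax, the buyer price exceeds the seller price by 3: (32 − 0.08q) − (5 + 0.03q) = 3 → q' = 218.1818.
Δq = 245.4545 − 218.1818 = 27.2727; the wedge equals the tax, 3.
The triangle = ½ × 27.2727 × 3 = $40.91 thousand.

$40.91 thousand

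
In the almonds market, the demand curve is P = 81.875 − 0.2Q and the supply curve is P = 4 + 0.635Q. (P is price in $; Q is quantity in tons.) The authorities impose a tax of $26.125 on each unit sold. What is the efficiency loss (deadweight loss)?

Competitive equilibrium: 81.875 − 0.2Q = 4 + 0.635Q → Q* = 93.2635, P* = 63.2223.
With the tax, the buyer price exceeds the seller price by 26.125: (81.875 − 0.2Q) − (4 + 0.635Q) = 26.125 → Q' = 61.976.
ΔQ = 93.2635 − 61.976 = 31.2875; the wedge equals the tax, 26.125.
DWL = ½ × 31.2875 × 26.125 = $408.69.

$408.69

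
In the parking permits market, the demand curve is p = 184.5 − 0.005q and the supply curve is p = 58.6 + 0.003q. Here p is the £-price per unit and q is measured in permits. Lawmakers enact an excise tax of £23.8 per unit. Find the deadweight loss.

£35402.50

Competitive equilibrium: 184.5 − 0.005q = 58.6 + 0.003q → q* = 15737.5, p* = 105.8125.
With the tax, the buyer price exceeds the seller price by 23.8: (184.5 − 0.005q) − (58.6 + 0.003q) = 23.8 → q' = 12762.5.
Δq = 15737.5 − 12762.5 = 2975; the wedge equals the tax, 23.8.
Welfare loss = ½ × 2975 × 23.8 = £35402.50.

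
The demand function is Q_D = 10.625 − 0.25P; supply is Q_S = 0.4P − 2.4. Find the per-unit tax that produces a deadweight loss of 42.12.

23.4

In inverse form: demand P = 42.5 − 4Q, supply P = 6 + 2.5Q.
Competitive equilibrium: 42.5 − 4Q = 6 + 2.5Q → Q* = 5.6154, P* = 20.0385.
A tax t gives ΔQ = t/6.5 and wedge t, so DWL = t²/13.
t²/13 = 42.12 → t² = 547.56 → t = 23.4.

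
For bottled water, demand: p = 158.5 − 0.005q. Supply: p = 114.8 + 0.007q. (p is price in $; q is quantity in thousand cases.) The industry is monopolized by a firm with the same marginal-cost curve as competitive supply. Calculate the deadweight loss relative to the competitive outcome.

$6883.25 thousand

Competitive equilibrium: 158.5 − 0.005q = 114.8 + 0.007q → q* = 3641.66667, p* = 140.29167.
Marginal revenue: MR = 158.5 − 0.01q. Set MR = MC: 158.5 − 0.01q = 114.8 + 0.007q → q_m = 2570.58824.
Price p_m = 158.5 − 0.005·2570.58824 = 145.64706; MC(q_m) = 114.8 + 0.007·2570.58824 = 132.79412.
Competitive q* = 3641.66667, so Δq = 1071.07843; wedge = 145.64706 − 132.79412 = 12.85294.
Welfare loss = ½ × 1071.07843 × 12.85294 = $6883.25 thousand.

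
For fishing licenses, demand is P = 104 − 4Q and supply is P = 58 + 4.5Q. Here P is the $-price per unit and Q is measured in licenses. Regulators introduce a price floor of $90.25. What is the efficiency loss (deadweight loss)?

$16.57

Competitive equilibrium: 104 − 4Q = 58 + 4.5Q → Q* = 5.4118, P* = 82.3529.
At the floor P = 90.25, quantity demanded = (104 − 90.25)/4 = 3.4375.
Sellers' marginal cost at Q' = 3.4375: 58 + 4.5·3.4375 = 73.4688.
ΔQ = 5.4118 − 3.4375 = 1.9743; wedge = 90.25 − 73.4688 = 16.7812.
The triangle = ½ × 1.9743 × 16.7812 = $16.57.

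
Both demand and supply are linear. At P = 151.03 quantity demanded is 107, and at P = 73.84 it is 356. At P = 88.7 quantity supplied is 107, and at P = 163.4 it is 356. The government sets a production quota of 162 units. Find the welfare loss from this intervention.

Demand slope = (73.84 − 151.03)/(356 − 107) = −0.31, so P = 184.2 − 0.31Q.
Supply slope = (163.4 − 88.7)/(356 − 107) = 0.3, so P = 56.6 + 0.3Q.
Competitive equilibrium: 184.2 − 0.31Q = 56.6 + 0.3Q → Q* = 209.1803, P* = 119.3541.
At Q = 162: demand price = 184.2 − 0.31·162 = 133.98; supply price = 56.6 + 0.3·162 = 105.2.
ΔQ = 209.1803 − 162 = 47.1803; wedge = 133.98 − 105.2 = 28.78.
The triangle = ½ × 47.1803 × 28.78 = 678.92.

678.92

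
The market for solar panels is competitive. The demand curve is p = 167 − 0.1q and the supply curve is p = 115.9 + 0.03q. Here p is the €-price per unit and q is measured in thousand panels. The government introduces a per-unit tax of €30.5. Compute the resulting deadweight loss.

€3577.88 thousand

Competitive equilibrium: 167 − 0.1q = 115.9 + 0.03q → q* = 393.0769, p* = 127.6923.
With the tax, the buyer price exceeds the seller price by 30.5: (167 − 0.1q) − (115.9 + 0.03q) = 30.5 → q' = 158.4615.
Δq = 393.0769 − 158.4615 = 234.6154; the wedge equals the tax, 30.5.
The triangle = ½ × 234.6154 × 30.5 = €3577.88 thousand.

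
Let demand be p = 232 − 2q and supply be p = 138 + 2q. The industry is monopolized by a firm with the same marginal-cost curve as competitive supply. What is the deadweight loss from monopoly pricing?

Competitive equilibrium: 232 − 2q = 138 + 2q → q* = 23.5, p* = 185.
Marginal revenue: MR = 232 − 4q. Set MR = MC: 232 − 4q = 138 + 2q → q_m = 15.6667.
Price p_m = 232 − 2·15.6667 = 200.6666; MC(q_m) = 138 + 2·15.6667 = 169.3334.
Competitive q* = 23.5, so Δq = 7.8333; wedge = 200.6666 − 169.3334 = 31.3332.
Deadweight loss = ½ × 7.8333 × 31.3332 = 122.72.

122.72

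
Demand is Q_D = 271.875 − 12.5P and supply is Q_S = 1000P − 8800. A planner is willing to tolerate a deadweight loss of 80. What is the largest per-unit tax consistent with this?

In inverse form: demand P = 21.75 − 0.08Q, supply P = 8.8 + 0.001Q.
Competitive equilibrium: 21.75 − 0.08Q = 8.8 + 0.001Q → Q* = 159.8765, P* = 8.9599.
A tax t gives ΔQ = t/0.081 and wedge t, so DWL = t²/0.162.
t²/0.162 = 80 → t² = 12.96 → t = 3.6.

3.6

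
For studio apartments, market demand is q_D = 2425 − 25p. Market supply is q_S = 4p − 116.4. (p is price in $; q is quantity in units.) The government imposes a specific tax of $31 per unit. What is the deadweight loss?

In inverse form: demand p = 97 − 0.04q, supply p = 29.1 + 0.25q.
Competitive equilibrium: 97 − 0.04q = 29.1 + 0.25q → q* = 234.1379, p* = 87.6345.
With the tax, the buyer price exceeds the seller price by 31: (97 − 0.04q) − (29.1 + 0.25q) = 31 → q' = 127.2414.
Δq = 234.1379 − 127.2414 = 106.8965; the wedge equals the tax, 31.
DWL = ½ × 106.8965 × 31 = $1656.90.

$1656.90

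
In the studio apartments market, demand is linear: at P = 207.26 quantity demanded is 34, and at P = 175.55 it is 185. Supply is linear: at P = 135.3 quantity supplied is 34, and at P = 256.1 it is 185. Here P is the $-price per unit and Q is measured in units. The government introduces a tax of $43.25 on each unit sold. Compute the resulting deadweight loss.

Demand slope = (175.55 − 207.26)/(185 − 34) = −0.21, so P = 214.4 − 0.21Q.
Supply slope = (256.1 − 135.3)/(185 − 34) = 0.8, so P = 108.1 + 0.8Q.
Competitive equilibrium: 214.4 − 0.21Q = 108.1 + 0.8Q → Q* = 105.2475, P* = 192.298.
With the tax, the buyer price exceeds the seller price by 43.25: (214.4 − 0.21Q) − (108.1 + 0.8Q) = 43.25 → Q' = 62.4257.
ΔQ = 105.2475 − 62.4257 = 42.8218; the wedge equals the tax, 43.25.
Welfare loss = ½ × 42.8218 × 43.25 = $926.02.

$926.02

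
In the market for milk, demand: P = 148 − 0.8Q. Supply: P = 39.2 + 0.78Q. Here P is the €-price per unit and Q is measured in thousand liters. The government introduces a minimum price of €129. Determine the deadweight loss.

€1607.63 thousand

Competitive equilibrium: 148 − 0.8Q = 39.2 + 0.78Q → Q* = 68.86076, P* = 92.91139.
At the floor P = 129, quantity demanded = (148 − 129)/0.8 = 23.75.
Sellers' marginal cost at Q' = 23.75: 39.2 + 0.78·23.75 = 57.725.
ΔQ = 68.86076 − 23.75 = 45.11076; wedge = 129 − 57.725 = 71.275.
The triangle = ½ × 45.11076 × 71.275 = €1607.63 thousand.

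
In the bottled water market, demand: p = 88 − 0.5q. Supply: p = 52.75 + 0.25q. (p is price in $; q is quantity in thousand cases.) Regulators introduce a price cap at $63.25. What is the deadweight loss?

Competitive equilibrium: 88 − 0.5q = 52.75 + 0.25q → q* = 47, p* = 64.5.
At the ceiling p = 63.25, quantity supplied = (63.25 − 52.75)/0.25 = 42.
Willingness to pay at q' = 42: 88 − 0.5·42 = 67.
Δq = 47 − 42 = 5; wedge = 67 − 63.25 = 3.75.
The triangle = ½ × 5 × 3.75 = $9.375 thousand.

$9.375 thousand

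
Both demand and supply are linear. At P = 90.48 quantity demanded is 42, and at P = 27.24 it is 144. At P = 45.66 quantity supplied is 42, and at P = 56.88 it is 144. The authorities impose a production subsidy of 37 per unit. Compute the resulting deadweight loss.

937.67

Demand slope = (27.24 − 90.48)/(144 − 42) = −0.62, so P = 116.52 − 0.62Q.
Supply slope = (56.88 − 45.66)/(144 − 42) = 0.11, so P = 41.04 + 0.11Q.
Competitive equilibrium: 116.52 − 0.62Q = 41.04 + 0.11Q → Q* = 103.3973, P* = 52.4137.
The subsidy lowers effective supply by 37: P = 4.04 + 0.11Q.
New quantity: 116.52 − 0.62Q = 4.04 + 0.11Q → Q' = 154.0822.
Overproduction ΔQ = 154.0822 − 103.3973 = 50.6849; wedge = subsidy = 37.
Deadweight loss = ½ × 50.6849 × 37 = 937.67.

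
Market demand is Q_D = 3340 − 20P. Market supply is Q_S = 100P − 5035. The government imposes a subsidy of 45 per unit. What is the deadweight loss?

In inverse form: demand P = 167 − 0.05Q, supply P = 50.35 + 0.01Q.
Competitive equilibrium: 167 − 0.05Q = 50.35 + 0.01Q → Q* = 1944.1667, P* = 69.7917.
The subsidy lowers effective supply by 45: P = 5.35 + 0.01Q.
New quantity: 167 − 0.05Q = 5.35 + 0.01Q → Q' = 2694.1667.
Overproduction ΔQ = 2694.1667 − 1944.1667 = 750; wedge = subsidy = 45.
DWL = ½ × 750 × 45 = 16875.

16875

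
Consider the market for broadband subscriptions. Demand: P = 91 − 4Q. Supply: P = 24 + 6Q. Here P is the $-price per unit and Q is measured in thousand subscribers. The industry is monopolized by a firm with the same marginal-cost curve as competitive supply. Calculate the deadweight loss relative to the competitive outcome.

$18.32 thousand

Competitive equilibrium: 91 − 4Q = 24 + 6Q → Q* = 6.7, P* = 64.2.
Marginal revenue: MR = 91 − 8Q. Set MR = MC: 91 − 8Q = 24 + 6Q → Q_m = 4.7857.
Price P_m = 91 − 4·4.7857 = 71.8572; MC(Q_m) = 24 + 6·4.7857 = 52.7142.
Competitive Q* = 6.7, so ΔQ = 1.9143; wedge = 71.8572 − 52.7142 = 19.143.
DWL = ½ × 1.9143 × 19.143 = $18.32 thousand.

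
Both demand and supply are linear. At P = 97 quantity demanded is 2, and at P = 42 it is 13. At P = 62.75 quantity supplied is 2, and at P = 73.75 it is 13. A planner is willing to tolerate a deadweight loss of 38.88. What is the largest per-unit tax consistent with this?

Demand slope = (42 − 97)/(13 − 2) = −5, so P = 107 − 5Q.
Supply slope = (73.75 − 62.75)/(13 − 2) = 1, so P = 60.75 + Q.
Competitive equilibrium: 107 − 5Q = 60.75 + Q → Q* = 7.7083, P* = 68.4583.
A tax t gives ΔQ = t/6 and wedge t, so DWL = t²/12.
t²/12 = 38.88 → t² = 466.56 → t = 21.6.

21.6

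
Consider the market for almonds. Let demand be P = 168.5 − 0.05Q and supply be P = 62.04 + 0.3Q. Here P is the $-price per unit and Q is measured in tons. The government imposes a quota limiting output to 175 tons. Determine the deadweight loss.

Competitive equilibrium: 168.5 − 0.05Q = 62.04 + 0.3Q → Q* = 304.1714, P* = 153.2914.
At Q = 175: demand price = 168.5 − 0.05·175 = 159.75; supply price = 62.04 + 0.3·175 = 114.54.
ΔQ = 304.1714 − 175 = 129.1714; wedge = 159.75 − 114.54 = 45.21.
Welfare loss = ½ × 129.1714 × 45.21 = $2919.92.

$2919.92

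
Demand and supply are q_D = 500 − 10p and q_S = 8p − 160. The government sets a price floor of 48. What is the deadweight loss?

In inverse form: demand p = 50 − 0.1q, supply p = 20 + 0.125q.
Competitive equilibrium: 50 − 0.1q = 20 + 0.125q → q* = 133.3333, p* = 36.6667.
At the floor p = 48, quantity demanded = (50 − 48)/0.1 = 20.
Sellers' marginal cost at q' = 20: 20 + 0.125·20 = 22.5.
Δq = 133.3333 − 20 = 113.3333; wedge = 48 − 22.5 = 25.5.
DWL = ½ × 113.3333 × 25.5 = 1445.

1445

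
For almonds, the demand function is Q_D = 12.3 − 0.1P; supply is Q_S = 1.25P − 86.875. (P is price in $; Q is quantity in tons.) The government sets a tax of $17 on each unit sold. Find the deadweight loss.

In inverse form: demand P = 123 − 10Q, supply P = 69.5 + 0.8Q.
Competitive equilibrium: 123 − 10Q = 69.5 + 0.8Q → Q* = 4.9537, P* = 73.463.
With the tax, the buyer price exceeds the seller price by 17: (123 − 10Q) − (69.5 + 0.8Q) = 17 → Q' = 3.3796.
ΔQ = 4.9537 − 3.3796 = 1.5741; the wedge equals the tax, 17.
Welfare loss = ½ × 1.5741 × 17 = $13.38.

$13.38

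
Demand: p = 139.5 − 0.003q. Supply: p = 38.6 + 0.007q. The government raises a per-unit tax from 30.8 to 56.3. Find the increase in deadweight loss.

Competitive equilibrium: 139.5 − 0.003q = 38.6 + 0.007q → q* = 10090, p* = 109.23.
For a per-unit tax t: Δq = t/0.01, so DWL = ½·t·(t/0.01) = t²/0.02.
At t = 30.8: DWL = 47432. At t = 56.3: DWL = 158484.5.
Increase = 158484.5 − 47432 = 111052.50.

111052.50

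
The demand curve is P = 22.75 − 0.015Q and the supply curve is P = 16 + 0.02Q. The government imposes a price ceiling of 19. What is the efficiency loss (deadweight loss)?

Competitive equilibrium: 22.75 − 0.015Q = 16 + 0.02Q → Q* = 192.8571, P* = 19.8571.
At the ceiling P = 19, quantity supplied = (19 − 16)/0.02 = 150.
Willingness to pay at Q' = 150: 22.75 − 0.015·150 = 20.5.
ΔQ = 192.8571 − 150 = 42.8571; wedge = 20.5 − 19 = 1.5.
DWL = ½ × 42.8571 × 1.5 = 32.14.

32.14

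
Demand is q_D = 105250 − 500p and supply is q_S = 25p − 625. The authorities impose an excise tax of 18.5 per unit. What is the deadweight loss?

In inverse form: demand p = 210.5 − 0.002q, supply p = 25 + 0.04q.
Competitive equilibrium: 210.5 − 0.002q = 25 + 0.04q → q* = 4416.6667, p* = 201.6667.
With the tax, the buyer price exceeds the seller price by 18.5: (210.5 − 0.002q) − (25 + 0.04q) = 18.5 → q' = 3976.1905.
Δq = 4416.6667 − 3976.1905 = 440.4762; the wedge equals the tax, 18.5.
The triangle = ½ × 440.4762 × 18.5 = 4074.40.

4074.40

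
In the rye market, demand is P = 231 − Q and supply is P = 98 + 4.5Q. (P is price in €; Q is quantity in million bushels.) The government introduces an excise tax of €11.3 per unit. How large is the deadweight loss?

€11.61 million

Competitive equilibrium: 231 − Q = 98 + 4.5Q → Q* = 24.1818, P* = 206.8182.
With the tax, the buyer price exceeds the seller price by 11.3: (231 − Q) − (98 + 4.5Q) = 11.3 → Q' = 22.1273.
ΔQ = 24.1818 − 22.1273 = 2.0545; the wedge equals the tax, 11.3.
The triangle = ½ × 2.0545 × 11.3 = €11.61 million.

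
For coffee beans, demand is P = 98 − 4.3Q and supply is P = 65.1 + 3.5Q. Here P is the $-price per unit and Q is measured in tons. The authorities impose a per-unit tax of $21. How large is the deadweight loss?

$28.27

Competitive equilibrium: 98 − 4.3Q = 65.1 + 3.5Q → Q* = 4.2179, P* = 79.8628.
With the tax, the buyer price exceeds the seller price by 21: (98 − 4.3Q) − (65.1 + 3.5Q) = 21 → Q' = 1.5256.
ΔQ = 4.2179 − 1.5256 = 2.6923; the wedge equals the tax, 21.
DWL = ½ × 2.6923 × 21 = $28.27.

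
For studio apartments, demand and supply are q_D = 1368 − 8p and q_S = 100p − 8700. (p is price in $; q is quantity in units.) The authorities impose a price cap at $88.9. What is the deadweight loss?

In inverse form: demand p = 171 − 0.125q, supply p = 87 + 0.01q.
Competitive equilibrium: 171 − 0.125q = 87 + 0.01q → q* = 622.2222, p* = 93.2222.
At the ceiling p = 88.9, quantity supplied = (88.9 − 87)/0.01 = 190.
Willingness to pay at q' = 190: 171 − 0.125·190 = 147.25.
Δq = 622.2222 − 190 = 432.2222; wedge = 147.25 − 88.9 = 58.35.
DWL = ½ × 432.2222 × 58.35 = $12610.08.

$12610.08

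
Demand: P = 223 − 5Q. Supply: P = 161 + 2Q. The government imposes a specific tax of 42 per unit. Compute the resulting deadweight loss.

126

Competitive equilibrium: 223 − 5Q = 161 + 2Q → Q* = 8.8571, P* = 178.7143.
With the tax, the buyer price exceeds the seller price by 42: (223 − 5Q) − (161 + 2Q) = 42 → Q' = 2.8571.
ΔQ = 8.8571 − 2.8571 = 6; the wedge equals the tax, 42.
Welfare loss = ½ × 6 × 42 = 126.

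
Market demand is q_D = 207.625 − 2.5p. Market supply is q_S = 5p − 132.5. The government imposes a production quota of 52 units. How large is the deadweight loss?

535.52

In inverse form: demand p = 83.05 − 0.4q, supply p = 26.5 + 0.2q.
Competitive equilibrium: 83.05 − 0.4q = 26.5 + 0.2q → q* = 94.25, p* = 45.35.
At q = 52: demand price = 83.05 − 0.4·52 = 62.25; supply price = 26.5 + 0.2·52 = 36.9.
Δq = 94.25 − 52 = 42.25; wedge = 62.25 − 36.9 = 25.35.
Welfare loss = ½ × 42.25 × 25.35 = 535.52.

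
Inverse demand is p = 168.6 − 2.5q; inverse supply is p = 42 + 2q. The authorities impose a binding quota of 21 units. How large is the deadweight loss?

114.49

Competitive equilibrium: 168.6 − 2.5q = 42 + 2q → q* = 28.1333, p* = 98.2667.
At q = 21: demand price = 168.6 − 2.5·21 = 116.1; supply price = 42 + 2·21 = 84.
Δq = 28.1333 − 21 = 7.1333; wedge = 116.1 − 84 = 32.1.
Deadweight loss = ½ × 7.1333 × 32.1 = 114.49.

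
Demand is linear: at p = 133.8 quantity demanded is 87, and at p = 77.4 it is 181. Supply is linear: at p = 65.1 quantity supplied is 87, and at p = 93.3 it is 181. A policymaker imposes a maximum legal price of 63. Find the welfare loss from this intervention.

Demand slope = (77.4 − 133.8)/(181 − 87) = −0.6, so p = 186 − 0.6q.
Supply slope = (93.3 − 65.1)/(181 − 87) = 0.3, so p = 39 + 0.3q.
Competitive equilibrium: 186 − 0.6q = 39 + 0.3q → q* = 163.3333, p* = 88.
At the ceiling p = 63, quantity supplied = (63 − 39)/0.3 = 80.
Willingness to pay at q' = 80: 186 − 0.6·80 = 138.
Δq = 163.3333 − 80 = 83.3333; wedge = 138 − 63 = 75.
The triangle = ½ × 83.3333 × 75 = 3125.

3125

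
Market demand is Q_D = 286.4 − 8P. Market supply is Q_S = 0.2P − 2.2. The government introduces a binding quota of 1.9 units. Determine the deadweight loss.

22.13

In inverse form: demand P = 35.8 − 0.125Q, supply P = 11 + 5Q.
Competitive equilibrium: 35.8 − 0.125Q = 11 + 5Q → Q* = 4.839, P* = 35.1951.
At Q = 1.9: demand price = 35.8 − 0.125·1.9 = 35.5625; supply price = 11 + 5·1.9 = 20.5.
ΔQ = 4.839 − 1.9 = 2.939; wedge = 35.5625 − 20.5 = 15.0625.
Deadweight loss = ½ × 2.939 × 15.0625 = 22.13.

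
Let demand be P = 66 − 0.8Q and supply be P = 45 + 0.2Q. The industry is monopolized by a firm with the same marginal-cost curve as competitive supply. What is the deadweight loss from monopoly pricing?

Competitive equilibrium: 66 − 0.8Q = 45 + 0.2Q → Q* = 21, P* = 49.2.
Marginal revenue: MR = 66 − 1.6Q. Set MR = MC: 66 − 1.6Q = 45 + 0.2Q → Q_m = 11.6667.
Price P_m = 66 − 0.8·11.6667 = 56.6666; MC(Q_m) = 45 + 0.2·11.6667 = 47.3333.
Competitive Q* = 21, so ΔQ = 9.3333; wedge = 56.6666 − 47.3333 = 9.3333.
The triangle = ½ × 9.3333 × 9.3333 = 43.56.

43.56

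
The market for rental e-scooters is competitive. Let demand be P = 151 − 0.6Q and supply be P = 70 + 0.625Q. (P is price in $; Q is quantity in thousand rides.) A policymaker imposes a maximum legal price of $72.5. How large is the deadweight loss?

$2363.76 thousand

Competitive equilibrium: 151 − 0.6Q = 70 + 0.625Q → Q* = 66.1224, P* = 111.3265.
At the ceiling P = 72.5, quantity supplied = (72.5 − 70)/0.625 = 4.
Willingness to pay at Q' = 4: 151 − 0.6·4 = 148.6.
ΔQ = 66.1224 − 4 = 62.1224; wedge = 148.6 − 72.5 = 76.1.
The triangle = ½ × 62.1224 × 76.1 = $2363.76 thousand.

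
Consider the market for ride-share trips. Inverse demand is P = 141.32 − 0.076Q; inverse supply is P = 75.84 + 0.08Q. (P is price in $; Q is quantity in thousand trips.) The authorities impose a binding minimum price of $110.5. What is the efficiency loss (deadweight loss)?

Competitive equilibrium: 141.32 − 0.076Q = 75.84 + 0.08Q → Q* = 419.7436, P* = 109.4195.
At the floor P = 110.5, quantity demanded = (141.32 − 110.5)/0.076 = 405.5263.
Sellers' marginal cost at Q' = 405.5263: 75.84 + 0.08·405.5263 = 108.2821.
ΔQ = 419.7436 − 405.5263 = 14.2173; wedge = 110.5 − 108.2821 = 2.2179.
DWL = ½ × 14.2173 × 2.2179 = $15.77 thousand.

$15.77 thousand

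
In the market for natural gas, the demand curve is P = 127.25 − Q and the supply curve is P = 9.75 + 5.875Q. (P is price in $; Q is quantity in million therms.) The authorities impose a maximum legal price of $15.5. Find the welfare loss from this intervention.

$892.38 million

Competitive equilibrium: 127.25 − Q = 9.75 + 5.875Q → Q* = 17.0909, P* = 110.1591.
At the ceiling P = 15.5, quantity supplied = (15.5 − 9.75)/5.875 = 0.9787.
Willingness to pay at Q' = 0.9787: 127.25 − 1·0.9787 = 126.2713.
ΔQ = 17.0909 − 0.9787 = 16.1122; wedge = 126.2713 − 15.5 = 110.7713.
The triangle = ½ × 16.1122 × 110.7713 = $892.38 million.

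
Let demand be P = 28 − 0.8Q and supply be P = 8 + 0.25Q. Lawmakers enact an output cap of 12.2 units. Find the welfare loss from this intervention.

Competitive equilibrium: 28 − 0.8Q = 8 + 0.25Q → Q* = 19.0476, P* = 12.7619.
At Q = 12.2: demand price = 28 − 0.8·12.2 = 18.24; supply price = 8 + 0.25·12.2 = 11.05.
ΔQ = 19.0476 − 12.2 = 6.8476; wedge = 18.24 − 11.05 = 7.19.
Welfare loss = ½ × 6.8476 × 7.19 = 24.62.

24.62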